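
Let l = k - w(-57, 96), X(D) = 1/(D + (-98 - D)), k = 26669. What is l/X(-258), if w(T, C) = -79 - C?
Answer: -2630712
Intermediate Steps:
X(D) = -1/98 (X(D) = 1/(-98) = -1/98)
l = 26844 (l = 26669 - (-79 - 1*96) = 26669 - (-79 - 96) = 26669 - 1*(-175) = 26669 + 175 = 26844)
l/X(-258) = 26844/(-1/98) = 26844*(-98) = -2630712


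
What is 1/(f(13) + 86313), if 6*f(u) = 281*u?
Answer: 6/521531 ≈ 1.1505e-5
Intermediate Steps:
f(u) = 281*u/6 (f(u) = (281*u)/6 = 281*u/6)
1/(f(13) + 86313) = 1/((281/6)*13 + 86313) = 1/(3653/6 + 86313) = 1/(521531/6) = 6/521531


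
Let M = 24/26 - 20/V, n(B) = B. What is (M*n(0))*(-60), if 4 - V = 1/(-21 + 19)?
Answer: 0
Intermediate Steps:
V = 9/2 (V = 4 - 1/(-21 + 19) = 4 - 1/(-2) = 4 - 1*(-½) = 4 + ½ = 9/2 ≈ 4.5000)
M = -412/117 (M = 24/26 - 20/9/2 = 24*(1/26) - 20*2/9 = 12/13 - 40/9 = -412/117 ≈ -3.5214)
(M*n(0))*(-60) = -412/117*0*(-60) = 0*(-60) = 0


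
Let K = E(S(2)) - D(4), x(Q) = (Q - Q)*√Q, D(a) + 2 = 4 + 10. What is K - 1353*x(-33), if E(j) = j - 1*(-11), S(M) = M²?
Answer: 3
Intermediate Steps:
D(a) = 12 (D(a) = -2 + (4 + 10) = -2 + 14 = 12)
x(Q) = 0 (x(Q) = 0*√Q = 0)
E(j) = 11 + j (E(j) = j + 11 = 11 + j)
K = 3 (K = (11 + 2²) - 1*12 = (11 + 4) - 12 = 15 - 12 = 3)
K - 1353*x(-33) = 3 - 1353*0 = 3 + 0 = 3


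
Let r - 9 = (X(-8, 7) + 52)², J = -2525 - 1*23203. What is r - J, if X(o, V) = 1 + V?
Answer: 29337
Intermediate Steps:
J = -25728 (J = -2525 - 23203 = -25728)
r = 3609 (r = 9 + ((1 + 7) + 52)² = 9 + (8 + 52)² = 9 + 60² = 9 + 3600 = 3609)
r - J = 3609 - 1*(-25728) = 3609 + 25728 = 29337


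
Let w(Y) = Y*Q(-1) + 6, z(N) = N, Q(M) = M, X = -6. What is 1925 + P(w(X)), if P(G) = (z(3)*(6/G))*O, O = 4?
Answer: 1931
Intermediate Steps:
w(Y) = 6 - Y (w(Y) = Y*(-1) + 6 = -Y + 6 = 6 - Y)
P(G) = 72/G (P(G) = (3*(6/G))*4 = (18/G)*4 = 72/G)
1925 + P(w(X)) = 1925 + 72/(6 - 1*(-6)) = 1925 + 72/(6 + 6) = 1925 + 72/12 = 1925 + 72*(1/12) = 1925 + 6 = 1931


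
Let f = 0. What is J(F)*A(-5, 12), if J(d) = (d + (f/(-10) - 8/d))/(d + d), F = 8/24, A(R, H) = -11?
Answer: 781/2 ≈ 390.50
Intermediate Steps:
F = 1/3 (F = 8*(1/24) = 1/3 ≈ 0.33333)
J(d) = (d - 8/d)/(2*d) (J(d) = (d + (0/(-10) - 8/d))/(d + d) = (d + (0*(-1/10) - 8/d))/((2*d)) = (d + (0 - 8/d))*(1/(2*d)) = (d - 8/d)*(1/(2*d)) = (d - 8/d)/(2*d))
J(F)*A(-5, 12) = (1/2 - 4/3**(-2))*(-11) = (1/2 - 4*9)*(-11) = (1/2 - 36)*(-11) = -71/2*(-11) = 781/2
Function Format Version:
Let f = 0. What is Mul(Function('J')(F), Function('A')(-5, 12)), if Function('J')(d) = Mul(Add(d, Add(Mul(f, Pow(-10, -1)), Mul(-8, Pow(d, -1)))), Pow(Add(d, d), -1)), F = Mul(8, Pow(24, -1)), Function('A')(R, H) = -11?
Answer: Rational(781, 2) ≈ 390.50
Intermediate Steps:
F = Rational(1, 3) (F = Mul(8, Rational(1, 24)) = Rational(1, 3) ≈ 0.33333)
Function('J')(d) = Mul(Rational(1, 2), Pow(d, -1), Add(d, Mul(-8, Pow(d, -1)))) (Function('J')(d) = Mul(Add(d, Add(Mul(0, Pow(-10, -1)), Mul(-8, Pow(d, -1)))), Pow(Add(d, d), -1)) = Mul(Add(d, Add(Mul(0, Rational(-1, 10)), Mul(-8, Pow(d, -1)))), Pow(Mul(2, d), -1)) = Mul(Add(d, Add(0, Mul(-8, Pow(d, -1)))), Mul(Rational(1, 2), Pow(d, -1))) = Mul(Add(d, Mul(-8, Pow(d, -1))), Mul(Rational(1, 2), Pow(d, -1))) = Mul(Rational(1, 2), Pow(d, -1), Add(d, Mul(-8, Pow(d, -1)))))
Mul(Function('J')(F), Function('A')(-5, 12)) = Mul(Add(Rational(1, 2), Mul(-4, Pow(Rational(1, 3), -2))), -11) = Mul(Add(Rational(1, 2), Mul(-4, 9)), -11) = Mul(Add(Rational(1, 2), -36), -11) = Mul(Rational(-71, 2), -11) = Rational(781, 2)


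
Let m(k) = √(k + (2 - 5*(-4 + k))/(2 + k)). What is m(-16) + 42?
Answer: 42 + I*√1141/7 ≈ 42.0 + 4.8255*I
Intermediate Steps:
m(k) = √(k + (22 - 5*k)/(2 + k)) (m(k) = √(k + (2 + (20 - 5*k))/(2 + k)) = √(k + (22 - 5*k)/(2 + k)))
m(-16) + 42 = √((22 + (-16)² - 3*(-16))/(2 - 16)) + 42 = √((22 + 256 + 48)/(-14)) + 42 = √(-1/14*326) + 42 = √(-163/7) + 42 = I*√1141/7 + 42 = 42 + I*√1141/7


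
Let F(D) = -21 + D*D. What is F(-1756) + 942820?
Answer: 4026335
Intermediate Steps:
F(D) = -21 + D**2
F(-1756) + 942820 = (-21 + (-1756)**2) + 942820 = (-21 + 3083536) + 942820 = 3083515 + 942820 = 4026335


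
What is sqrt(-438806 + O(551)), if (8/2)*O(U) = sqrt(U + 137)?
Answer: sqrt(-438806 + sqrt(43)) ≈ 662.42*I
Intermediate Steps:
O(U) = sqrt(137 + U)/4 (O(U) = sqrt(U + 137)/4 = sqrt(137 + U)/4)
sqrt(-438806 + O(551)) = sqrt(-438806 + sqrt(137 + 551)/4) = sqrt(-438806 + sqrt(688)/4) = sqrt(-438806 + (4*sqrt(43))/4) = sqrt(-438806 + sqrt(43))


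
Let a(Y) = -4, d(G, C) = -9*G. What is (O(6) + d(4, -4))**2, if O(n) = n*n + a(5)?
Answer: 16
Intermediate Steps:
O(n) = -4 + n**2 (O(n) = n*n - 4 = n**2 - 4 = -4 + n**2)
(O(6) + d(4, -4))**2 = ((-4 + 6**2) - 9*4)**2 = ((-4 + 36) - 36)**2 = (32 - 36)**2 = (-4)**2 = 16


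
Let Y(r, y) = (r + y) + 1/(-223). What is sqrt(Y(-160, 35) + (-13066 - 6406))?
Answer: 2*I*sqrt(243634859)/223 ≈ 139.99*I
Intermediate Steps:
Y(r, y) = -1/223 + r + y (Y(r, y) = (r + y) - 1/223 = -1/223 + r + y)
sqrt(Y(-160, 35) + (-13066 - 6406)) = sqrt((-1/223 - 160 + 35) + (-13066 - 6406)) = sqrt(-27876/223 - 19472) = sqrt(-4370132/223) = 2*I*sqrt(243634859)/223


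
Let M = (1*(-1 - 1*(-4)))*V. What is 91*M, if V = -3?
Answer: -819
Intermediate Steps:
M = -9 (M = (1*(-1 - 1*(-4)))*(-3) = (1*(-1 + 4))*(-3) = (1*3)*(-3) = 3*(-3) = -9)
91*M = 91*(-9) = -819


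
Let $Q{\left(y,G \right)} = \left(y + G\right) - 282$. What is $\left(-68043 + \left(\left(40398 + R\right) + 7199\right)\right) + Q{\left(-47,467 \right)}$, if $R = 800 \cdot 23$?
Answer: $-1908$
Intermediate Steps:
$Q{\left(y,G \right)} = -282 + G + y$ ($Q{\left(y,G \right)} = \left(G + y\right) - 282 = -282 + G + y$)
$R = 18400$
$\left(-68043 + \left(\left(40398 + R\right) + 7199\right)\right) + Q{\left(-47,467 \right)} = \left(-68043 + \left(\left(40398 + 18400\right) + 7199\right)\right) - -138 = \left(-68043 + \left(58798 + 7199\right)\right) + 138 = \left(-68043 + 65997\right) + 138 = -2046 + 138 = -1908$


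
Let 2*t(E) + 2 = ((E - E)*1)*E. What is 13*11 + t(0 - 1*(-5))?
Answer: 142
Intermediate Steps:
t(E) = -1 (t(E) = -1 + (((E - E)*1)*E)/2 = -1 + ((0*1)*E)/2 = -1 + (0*E)/2 = -1 + (½)*0 = -1 + 0 = -1)
13*11 + t(0 - 1*(-5)) = 13*11 - 1 = 143 - 1 = 142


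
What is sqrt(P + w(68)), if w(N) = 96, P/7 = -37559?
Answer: I*sqrt(262817) ≈ 512.66*I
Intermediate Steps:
P = -262913 (P = 7*(-37559) = -262913)
sqrt(P + w(68)) = sqrt(-262913 + 96) = sqrt(-262817) = I*sqrt(262817)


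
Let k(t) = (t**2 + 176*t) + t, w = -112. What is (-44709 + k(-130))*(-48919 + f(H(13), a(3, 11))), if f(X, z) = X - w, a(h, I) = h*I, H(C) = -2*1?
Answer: 2480424571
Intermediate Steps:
H(C) = -2
a(h, I) = I*h
k(t) = t**2 + 177*t
f(X, z) = 112 + X (f(X, z) = X - 1*(-112) = X + 112 = 112 + X)
(-44709 + k(-130))*(-48919 + f(H(13), a(3, 11))) = (-44709 - 130*(177 - 130))*(-48919 + (112 - 2)) = (-44709 - 130*47)*(-48919 + 110) = (-44709 - 6110)*(-48809) = -50819*(-48809) = 2480424571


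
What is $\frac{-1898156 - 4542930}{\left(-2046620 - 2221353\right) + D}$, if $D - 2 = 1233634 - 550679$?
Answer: $\frac{3220543}{1792508} \approx 1.7967$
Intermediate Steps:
$D = 682957$ ($D = 2 + \left(1233634 - 550679\right) = 2 + 682955 = 682957$)
$\frac{-1898156 - 4542930}{\left(-2046620 - 2221353\right) + D} = \frac{-1898156 - 4542930}{\left(-2046620 - 2221353\right) + 682957} = - \frac{6441086}{-4267973 + 682957} = - \frac{6441086}{-3585016} = \left(-6441086\right) \left(- \frac{1}{3585016}\right) = \frac{3220543}{1792508}$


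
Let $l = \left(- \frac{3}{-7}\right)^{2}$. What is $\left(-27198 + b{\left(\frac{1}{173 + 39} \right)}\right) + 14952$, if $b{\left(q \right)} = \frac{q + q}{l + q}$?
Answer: $- \frac{23965324}{1957} \approx -12246.0$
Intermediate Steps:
$l = \frac{9}{49}$ ($l = \left(\left(-3\right) \left(- \frac{1}{7}\right)\right)^{2} = \left(\frac{3}{7}\right)^{2} = \frac{9}{49} \approx 0.18367$)
$b{\left(q \right)} = \frac{2 q}{\frac{9}{49} + q}$ ($b{\left(q \right)} = \frac{q + q}{\frac{9}{49} + q} = \frac{2 q}{\frac{9}{49} + q}$)
$\left(-27198 + b{\left(\frac{1}{173 + 39} \right)}\right) + 14952 = \left(-27198 + \frac{98}{\left(173 + 39\right) \left(9 + \frac{49}{173 + 39}\right)}\right) + 14952 = \left(-27198 + \frac{98}{212 \left(9 + \frac{49}{212}\right)}\right) + 14952 = \left(-27198 + 98 \cdot \frac{1}{212} \frac{1}{9 + 49 \cdot \frac{1}{212}}\right) + 14952 = \left(-27198 + 98 \cdot \frac{1}{212} \frac{1}{9 + \frac{49}{212}}\right) + 14952 = \left(-27198 + 98 \cdot \frac{1}{212} \frac{1}{\frac{1957}{212}}\right) + 14952 = \left(-27198 + 98 \cdot \frac{1}{212} \cdot \frac{212}{1957}\right) + 14952 = \left(-27198 + \frac{98}{1957}\right) + 14952 = - \frac{53226388}{1957} + 14952 = - \frac{23965324}{1957}$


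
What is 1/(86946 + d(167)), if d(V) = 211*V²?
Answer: 1/5971525 ≈ 1.6746e-7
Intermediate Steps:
1/(86946 + d(167)) = 1/(86946 + 211*167²) = 1/(86946 + 211*27889) = 1/(86946 + 5884579) = 1/5971525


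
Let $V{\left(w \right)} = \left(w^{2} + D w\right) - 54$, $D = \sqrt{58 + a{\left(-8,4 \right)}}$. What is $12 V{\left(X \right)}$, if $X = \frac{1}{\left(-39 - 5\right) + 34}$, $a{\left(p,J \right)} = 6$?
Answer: $- \frac{16437}{25} \approx -657.48$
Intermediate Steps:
$D = 8$ ($D = \sqrt{58 + 6} = \sqrt{64} = 8$)
$X = - \frac{1}{10}$ ($X = \frac{1}{-44 + 34} = \frac{1}{-10} = - \frac{1}{10} \approx -0.1$)
$V{\left(w \right)} = -54 + w^{2} + 8 w$ ($V{\left(w \right)} = \left(w^{2} + 8 w\right) - 54 = -54 + w^{2} + 8 w$)
$12 V{\left(X \right)} = 12 \left(-54 + \left(- \frac{1}{10}\right)^{2} + 8 \left(- \frac{1}{10}\right)\right) = 12 \left(-54 + \frac{1}{100} - \frac{4}{5}\right) = 12 \left(- \frac{5479}{100}\right) = - \frac{16437}{25}$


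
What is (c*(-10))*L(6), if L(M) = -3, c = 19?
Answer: 570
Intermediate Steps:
(c*(-10))*L(6) = (19*(-10))*(-3) = -190*(-3) = 570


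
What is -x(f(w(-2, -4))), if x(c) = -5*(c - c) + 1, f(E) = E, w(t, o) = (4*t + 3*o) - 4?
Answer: -1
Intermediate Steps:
w(t, o) = -4 + 3*o + 4*t (w(t, o) = (3*o + 4*t) - 4 = -4 + 3*o + 4*t)
x(c) = 1 (x(c) = -5*0 + 1 = 0 + 1 = 1)
-x(f(w(-2, -4))) = -1*1 = -1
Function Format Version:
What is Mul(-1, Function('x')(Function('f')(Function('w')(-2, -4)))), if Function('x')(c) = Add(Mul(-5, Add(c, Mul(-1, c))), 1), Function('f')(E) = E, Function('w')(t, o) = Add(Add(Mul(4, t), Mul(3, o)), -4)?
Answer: -1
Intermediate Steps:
Function('w')(t, o) = Add(-4, Mul(3, o), Mul(4, t)) (Function('w')(t, o) = Add(Add(Mul(3, o), Mul(4, t)), -4) = Add(-4, Mul(3, o), Mul(4, t)))
Function('x')(c) = 1 (Function('x')(c) = Add(Mul(-5, 0), 1) = Add(0, 1) = 1)
Mul(-1, Function('x')(Function('f')(Function('w')(-2, -4)))) = Mul(-1, 1) = -1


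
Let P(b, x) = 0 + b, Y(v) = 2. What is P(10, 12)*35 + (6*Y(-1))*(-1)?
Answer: 338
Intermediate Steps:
P(b, x) = b
P(10, 12)*35 + (6*Y(-1))*(-1) = 10*35 + (6*2)*(-1) = 350 + 12*(-1) = 350 - 12 = 338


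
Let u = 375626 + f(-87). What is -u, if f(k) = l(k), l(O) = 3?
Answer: -375629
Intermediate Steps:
f(k) = 3
u = 375629 (u = 375626 + 3 = 375629)
-u = -1*375629 = -375629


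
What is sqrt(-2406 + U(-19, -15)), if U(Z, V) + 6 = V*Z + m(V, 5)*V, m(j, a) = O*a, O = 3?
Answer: 28*I*sqrt(3) ≈ 48.497*I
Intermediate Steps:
m(j, a) = 3*a
U(Z, V) = -6 + 15*V + V*Z (U(Z, V) = -6 + (V*Z + (3*5)*V) = -6 + (V*Z + 15*V) = -6 + (15*V + V*Z) = -6 + 15*V + V*Z)
sqrt(-2406 + U(-19, -15)) = sqrt(-2406 + (-6 + 15*(-15) - 15*(-19))) = sqrt(-2406 + (-6 - 225 + 285)) = sqrt(-2406 + 54) = sqrt(-2352) = 28*I*sqrt(3)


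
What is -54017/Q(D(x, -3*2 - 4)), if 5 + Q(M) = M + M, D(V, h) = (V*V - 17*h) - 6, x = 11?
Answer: -54017/565 ≈ -95.605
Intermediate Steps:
D(V, h) = -6 + V² - 17*h (D(V, h) = (V² - 17*h) - 6 = -6 + V² - 17*h)
Q(M) = -5 + 2*M (Q(M) = -5 + (M + M) = -5 + 2*M)
-54017/Q(D(x, -3*2 - 4)) = -54017/(-5 + 2*(-6 + 11² - 17*(-3*2 - 4))) = -54017/(-5 + 2*(-6 + 121 - 17*(-6 - 4))) = -54017/(-5 + 2*(-6 + 121 - 17*(-10))) = -54017/(-5 + 2*(-6 + 121 + 170)) = -54017/(-5 + 2*285) = -54017/(-5 + 570) = -54017/565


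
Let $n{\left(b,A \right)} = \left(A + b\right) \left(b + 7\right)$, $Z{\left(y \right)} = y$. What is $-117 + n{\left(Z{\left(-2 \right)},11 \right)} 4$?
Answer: $63$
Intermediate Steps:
$n{\left(b,A \right)} = \left(7 + b\right) \left(A + b\right)$ ($n{\left(b,A \right)} = \left(A + b\right) \left(7 + b\right) = \left(7 + b\right) \left(A + b\right)$)
$-117 + n{\left(Z{\left(-2 \right)},11 \right)} 4 = -117 + \left(\left(-2\right)^{2} + 7 \cdot 11 + 7 \left(-2\right) + 11 \left(-2\right)\right) 4 = -117 + \left(4 + 77 - 14 - 22\right) 4 = -117 + 45 \cdot 4 = -117 + 180 = 63$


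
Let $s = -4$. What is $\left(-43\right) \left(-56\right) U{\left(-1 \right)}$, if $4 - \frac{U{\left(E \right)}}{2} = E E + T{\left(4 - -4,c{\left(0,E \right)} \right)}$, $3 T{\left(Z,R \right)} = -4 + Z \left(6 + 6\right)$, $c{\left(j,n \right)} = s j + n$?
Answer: $- \frac{399728}{3} \approx -1.3324 \cdot 10^{5}$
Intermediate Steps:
$c{\left(j,n \right)} = n - 4 j$ ($c{\left(j,n \right)} = - 4 j + n = n - 4 j$)
$T{\left(Z,R \right)} = - \frac{4}{3} + 4 Z$ ($T{\left(Z,R \right)} = \frac{-4 + Z \left(6 + 6\right)}{3} = \frac{-4 + Z 12}{3} = \frac{-4 + 12 Z}{3} = - \frac{4}{3} + 4 Z$)
$U{\left(E \right)} = - \frac{160}{3} - 2 E^{2}$ ($U{\left(E \right)} = 8 - 2 \left(E E - \left(\frac{4}{3} - 4 \left(4 - -4\right)\right)\right) = 8 - 2 \left(E^{2} - \left(\frac{4}{3} - 4 \left(4 + 4\right)\right)\right) = 8 - 2 \left(E^{2} + \left(- \frac{4}{3} + 4 \cdot 8\right)\right) = 8 - 2 \left(E^{2} + \left(- \frac{4}{3} + 32\right)\right) = 8 - 2 \left(E^{2} + \frac{92}{3}\right) = 8 - 2 \left(\frac{92}{3} + E^{2}\right) = 8 - \left(\frac{184}{3} + 2 E^{2}\right) = - \frac{160}{3} - 2 E^{2}$)
$\left(-43\right) \left(-56\right) U{\left(-1 \right)} = \left(-43\right) \left(-56\right) \left(- \frac{160}{3} - 2 \left(-1\right)^{2}\right) = 2408 \left(- \frac{160}{3} - 2\right) = 2408 \left(- \frac{166}{3}\right) = - \frac{399728}{3}$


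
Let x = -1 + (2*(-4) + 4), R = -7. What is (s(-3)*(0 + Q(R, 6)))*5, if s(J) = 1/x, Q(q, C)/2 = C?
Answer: -12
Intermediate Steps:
Q(q, C) = 2*C
x = -5 (x = -1 + (-8 + 4) = -1 - 4 = -5)
s(J) = -⅕ (s(J) = 1/(-5) = -⅕)
(s(-3)*(0 + Q(R, 6)))*5 = -(0 + 2*6)/5*5 = -(0 + 12)/5*5 = -⅕*12*5 = -12/5*5 = -12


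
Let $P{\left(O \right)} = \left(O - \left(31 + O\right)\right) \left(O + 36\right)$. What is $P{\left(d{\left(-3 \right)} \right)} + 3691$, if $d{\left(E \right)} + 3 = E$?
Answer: $2761$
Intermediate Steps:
$d{\left(E \right)} = -3 + E$
$P{\left(O \right)} = -1116 - 31 O$ ($P{\left(O \right)} = - 31 \left(36 + O\right) = -1116 - 31 O$)
$P{\left(d{\left(-3 \right)} \right)} + 3691 = \left(-1116 - 31 \left(-3 - 3\right)\right) + 3691 = \left(-1116 - -186\right) + 3691 = \left(-1116 + 186\right) + 3691 = -930 + 3691 = 2761$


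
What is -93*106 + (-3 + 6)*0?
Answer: -9858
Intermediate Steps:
-93*106 + (-3 + 6)*0 = -9858 + 3*0 = -9858 + 0 = -9858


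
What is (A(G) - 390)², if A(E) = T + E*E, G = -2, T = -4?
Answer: 152100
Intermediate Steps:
A(E) = -4 + E² (A(E) = -4 + E*E = -4 + E²)
(A(G) - 390)² = ((-4 + (-2)²) - 390)² = ((-4 + 4) - 390)² = (0 - 390)² = (-390)² = 152100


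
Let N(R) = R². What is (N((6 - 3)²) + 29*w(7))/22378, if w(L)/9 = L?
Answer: 954/11189 ≈ 0.085262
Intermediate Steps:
w(L) = 9*L
(N((6 - 3)²) + 29*w(7))/22378 = (((6 - 3)²)² + 29*(9*7))/22378 = ((3²)² + 29*63)*(1/22378) = (9² + 1827)*(1/22378) = (81 + 1827)*(1/22378) = 1908*(1/22378) = 954/11189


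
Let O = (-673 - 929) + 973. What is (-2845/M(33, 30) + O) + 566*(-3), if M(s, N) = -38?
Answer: -85581/38 ≈ -2252.1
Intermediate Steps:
O = -629 (O = -1602 + 973 = -629)
(-2845/M(33, 30) + O) + 566*(-3) = (-2845/(-38) - 629) + 566*(-3) = (-2845*(-1/38) - 629) - 1698 = (2845/38 - 629) - 1698 = -21057/38 - 1698 = -85581/38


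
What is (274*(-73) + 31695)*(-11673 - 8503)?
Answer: -235917968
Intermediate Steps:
(274*(-73) + 31695)*(-11673 - 8503) = (-20002 + 31695)*(-20176) = 11693*(-20176) = -235917968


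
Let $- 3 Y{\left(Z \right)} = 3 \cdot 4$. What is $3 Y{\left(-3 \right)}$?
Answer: $-12$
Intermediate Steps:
$Y{\left(Z \right)} = -4$ ($Y{\left(Z \right)} = - \frac{3 \cdot 4}{3} = \left(- \frac{1}{3}\right) 12 = -4$)
$3 Y{\left(-3 \right)} = 3 \left(-4\right) = -12$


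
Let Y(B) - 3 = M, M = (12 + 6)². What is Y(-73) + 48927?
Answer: 49254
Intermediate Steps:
M = 324 (M = 18² = 324)
Y(B) = 327 (Y(B) = 3 + 324 = 327)
Y(-73) + 48927 = 327 + 48927 = 49254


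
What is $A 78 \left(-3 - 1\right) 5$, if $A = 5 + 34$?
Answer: $-60840$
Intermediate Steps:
$A = 39$
$A 78 \left(-3 - 1\right) 5 = 39 \cdot 78 \left(-3 - 1\right) 5 = 3042 \left(\left(-4\right) 5\right) = 3042 \left(-20\right) = -60840$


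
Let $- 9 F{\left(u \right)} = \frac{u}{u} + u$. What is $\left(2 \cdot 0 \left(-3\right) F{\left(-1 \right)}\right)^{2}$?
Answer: $0$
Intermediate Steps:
$F{\left(u \right)} = - \frac{1}{9} - \frac{u}{9}$ ($F{\left(u \right)} = - \frac{\frac{u}{u} + u}{9} = - \frac{1 + u}{9} = - \frac{1}{9} - \frac{u}{9}$)
$\left(2 \cdot 0 \left(-3\right) F{\left(-1 \right)}\right)^{2} = \left(2 \cdot 0 \left(-3\right) \left(- \frac{1}{9} - - \frac{1}{9}\right)\right)^{2} = \left(2 \cdot 0 \left(- \frac{1}{9} + \frac{1}{9}\right)\right)^{2} = \left(0 \cdot 0\right)^{2} = 0^{2} = 0$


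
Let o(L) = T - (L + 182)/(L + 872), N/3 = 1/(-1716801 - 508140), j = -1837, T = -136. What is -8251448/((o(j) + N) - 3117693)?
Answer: 1181094699387208/446279650687409 ≈ 2.6465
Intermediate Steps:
N = -1/741647 (N = 3/(-1716801 - 508140) = 3/(-2224941) = 3*(-1/2224941) = -1/741647 ≈ -1.3483e-6)
o(L) = -136 - (182 + L)/(872 + L) (o(L) = -136 - (L + 182)/(L + 872) = -136 - (182 + L)/(872 + L))
-8251448/((o(j) + N) - 3117693) = -8251448/(((-118774 - 137*(-1837))/(872 - 1837) - 1/741647) - 3117693) = -8251448/(((-118774 + 251669)/(-965) - 1/741647) - 3117693) = -8251448/((-1/965*132895 - 1/741647) - 3117693) = -8251448/((-26579/193 - 1/741647) - 3117693) = -8251448/(-19712235806/143137871 - 3117693) = -8251448/(-446279650687409/143137871) = -8251448*(-143137871/446279650687409) = 1181094699387208/446279650687409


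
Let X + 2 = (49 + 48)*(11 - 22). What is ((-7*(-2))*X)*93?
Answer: -1391838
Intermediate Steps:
X = -1069 (X = -2 + (49 + 48)*(11 - 22) = -2 + 97*(-11) = -2 - 1067 = -1069)
((-7*(-2))*X)*93 = (-7*(-2)*(-1069))*93 = (14*(-1069))*93 = -14966*93 = -1391838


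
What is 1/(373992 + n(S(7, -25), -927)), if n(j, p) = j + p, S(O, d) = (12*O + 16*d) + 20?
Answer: 1/372769 ≈ 2.6826e-6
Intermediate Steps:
S(O, d) = 20 + 12*O + 16*d
1/(373992 + n(S(7, -25), -927)) = 1/(373992 + ((20 + 12*7 + 16*(-25)) - 927)) = 1/(373992 + ((20 + 84 - 400) - 927)) = 1/(373992 + (-296 - 927)) = 1/(373992 - 1223) = 1/372769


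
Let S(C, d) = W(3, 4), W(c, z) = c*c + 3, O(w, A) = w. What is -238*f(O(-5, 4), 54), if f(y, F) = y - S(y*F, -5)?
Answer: 4046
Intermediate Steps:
W(c, z) = 3 + c² (W(c, z) = c² + 3 = 3 + c²)
S(C, d) = 12 (S(C, d) = 3 + 3² = 3 + 9 = 12)
f(y, F) = -12 + y (f(y, F) = y - 1*12 = y - 12 = -12 + y)
-238*f(O(-5, 4), 54) = -238*(-12 - 5) = -238*(-17) = 4046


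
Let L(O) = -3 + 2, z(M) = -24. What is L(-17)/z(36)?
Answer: 1/24 ≈ 0.041667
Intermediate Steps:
L(O) = -1
L(-17)/z(36) = -1/(-24) = -1*(-1/24) = 1/24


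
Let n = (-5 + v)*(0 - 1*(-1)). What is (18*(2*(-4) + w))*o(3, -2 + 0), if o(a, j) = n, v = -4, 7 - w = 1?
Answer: 324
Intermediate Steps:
w = 6 (w = 7 - 1*1 = 7 - 1 = 6)
n = -9 (n = (-5 - 4)*(0 - 1*(-1)) = -9*(0 + 1) = -9*1 = -9)
o(a, j) = -9
(18*(2*(-4) + w))*o(3, -2 + 0) = (18*(2*(-4) + 6))*(-9) = (18*(-8 + 6))*(-9) = (18*(-2))*(-9) = -36*(-9) = 324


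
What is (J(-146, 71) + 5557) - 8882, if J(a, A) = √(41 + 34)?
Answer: -3325 + 5*√3 ≈ -3316.3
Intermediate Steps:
J(a, A) = 5*√3 (J(a, A) = √75 = 5*√3)
(J(-146, 71) + 5557) - 8882 = (5*√3 + 5557) - 8882 = (5557 + 5*√3) - 8882 = -3325 + 5*√3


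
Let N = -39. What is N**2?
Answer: 1521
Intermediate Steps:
N**2 = (-39)**2 = 1521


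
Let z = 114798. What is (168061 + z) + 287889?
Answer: 570748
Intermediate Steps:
(168061 + z) + 287889 = (168061 + 114798) + 287889 = 282859 + 287889 = 570748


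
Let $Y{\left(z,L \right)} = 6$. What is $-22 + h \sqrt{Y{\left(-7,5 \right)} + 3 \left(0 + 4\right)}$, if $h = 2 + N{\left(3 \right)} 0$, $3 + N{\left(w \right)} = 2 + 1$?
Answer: $-22 + 6 \sqrt{2} \approx -13.515$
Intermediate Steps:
$N{\left(w \right)} = 0$ ($N{\left(w \right)} = -3 + \left(2 + 1\right) = -3 + 3 = 0$)
$h = 2$ ($h = 2 + 0 \cdot 0 = 2 + 0 = 2$)
$-22 + h \sqrt{Y{\left(-7,5 \right)} + 3 \left(0 + 4\right)} = -22 + 2 \sqrt{6 + 3 \left(0 + 4\right)} = -22 + 2 \sqrt{6 + 3 \cdot 4} = -22 + 2 \sqrt{6 + 12} = -22 + 2 \sqrt{18} = -22 + 2 \cdot 3 \sqrt{2} = -22 + 6 \sqrt{2}$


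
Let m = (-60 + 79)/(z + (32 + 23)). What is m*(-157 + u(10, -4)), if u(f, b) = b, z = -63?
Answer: 3059/8 ≈ 382.38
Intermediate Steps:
m = -19/8 (m = (-60 + 79)/(-63 + (32 + 23)) = 19/(-63 + 55) = 19/(-8) = 19*(-⅛) = -19/8 ≈ -2.3750)
m*(-157 + u(10, -4)) = -19*(-157 - 4)/8 = -19/8*(-161) = 3059/8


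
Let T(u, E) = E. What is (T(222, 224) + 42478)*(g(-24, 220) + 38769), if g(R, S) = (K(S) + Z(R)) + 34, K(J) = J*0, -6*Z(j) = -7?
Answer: 1657015525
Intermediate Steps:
Z(j) = 7/6 (Z(j) = -1/6*(-7) = 7/6)
K(J) = 0
g(R, S) = 211/6 (g(R, S) = (0 + 7/6) + 34 = 7/6 + 34 = 211/6)
(T(222, 224) + 42478)*(g(-24, 220) + 38769) = (224 + 42478)*(211/6 + 38769) = 42702*(232825/6) = 1657015525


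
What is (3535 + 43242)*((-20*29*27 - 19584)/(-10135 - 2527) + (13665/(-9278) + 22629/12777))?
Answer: 36062373638016041/250169477662 ≈ 1.4415e+5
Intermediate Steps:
(3535 + 43242)*((-20*29*27 - 19584)/(-10135 - 2527) + (13665/(-9278) + 22629/12777)) = 46777*((-580*27 - 19584)/(-12662) + (13665*(-1/9278) + 22629*(1/12777))) = 46777*((-15660 - 19584)*(-1/12662) + (-13665/9278 + 7543/4259)) = 46777*(-35244*(-1/12662) + 11784719/39515002) = 46777*(17622/6331 + 11784719/39515002) = 46777*(770942421233/250169477662) = 36062373638016041/250169477662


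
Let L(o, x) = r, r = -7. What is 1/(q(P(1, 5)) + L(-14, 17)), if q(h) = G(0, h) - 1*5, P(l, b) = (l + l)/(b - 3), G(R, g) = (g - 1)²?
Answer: -1/12 ≈ -0.083333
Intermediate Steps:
G(R, g) = (-1 + g)²
L(o, x) = -7
P(l, b) = 2*l/(-3 + b) (P(l, b) = (2*l)/(-3 + b) = 2*l/(-3 + b))
q(h) = -5 + (-1 + h)² (q(h) = (-1 + h)² - 1*5 = (-1 + h)² - 5 = -5 + (-1 + h)²)
1/(q(P(1, 5)) + L(-14, 17)) = 1/((-5 + (-1 + 2*1/(-3 + 5))²) - 7) = 1/((-5 + (-1 + 2*1/2)²) - 7) = 1/((-5 + (-1 + 2*1*(½))²) - 7) = 1/((-5 + (-1 + 1)²) - 7) = 1/((-5 + 0²) - 7) = 1/((-5 + 0) - 7) = 1/(-5 - 7) = 1/(-12) = -1/12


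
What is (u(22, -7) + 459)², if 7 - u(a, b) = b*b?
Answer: 173889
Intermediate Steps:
u(a, b) = 7 - b² (u(a, b) = 7 - b*b = 7 - b²)
(u(22, -7) + 459)² = ((7 - 1*(-7)²) + 459)² = ((7 - 1*49) + 459)² = ((7 - 49) + 459)² = (-42 + 459)² = 417² = 173889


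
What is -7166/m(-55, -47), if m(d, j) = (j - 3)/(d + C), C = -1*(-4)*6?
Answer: -111073/25 ≈ -4442.9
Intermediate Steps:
C = 24 (C = 4*6 = 24)
m(d, j) = (-3 + j)/(24 + d) (m(d, j) = (j - 3)/(d + 24) = (-3 + j)/(24 + d))
-7166/m(-55, -47) = -7166*(24 - 55)/(-3 - 47) = -7166/(-50/(-31)) = -7166/((-1/31*(-50))) = -7166/50/31 = -7166*31/50 = -111073/25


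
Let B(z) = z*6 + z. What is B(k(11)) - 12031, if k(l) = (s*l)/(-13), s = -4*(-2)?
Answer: -157019/13 ≈ -12078.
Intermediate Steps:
s = 8
k(l) = -8*l/13 (k(l) = (8*l)/(-13) = (8*l)*(-1/13) = -8*l/13)
B(z) = 7*z (B(z) = 6*z + z = 7*z)
B(k(11)) - 12031 = 7*(-8/13*11) - 12031 = 7*(-88/13) - 12031 = -616/13 - 12031 = -157019/13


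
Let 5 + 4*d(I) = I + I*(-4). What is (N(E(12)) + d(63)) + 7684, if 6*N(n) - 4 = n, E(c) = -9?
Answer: 22904/3 ≈ 7634.7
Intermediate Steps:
N(n) = 2/3 + n/6
d(I) = -5/4 - 3*I/4 (d(I) = -5/4 + (I + I*(-4))/4 = -5/4 + (I - 4*I)/4 = -5/4 + (-3*I)/4 = -5/4 - 3*I/4)
(N(E(12)) + d(63)) + 7684 = ((2/3 + (1/6)*(-9)) + (-5/4 - 3/4*63)) + 7684 = ((2/3 - 3/2) + (-5/4 - 189/4)) + 7684 = (-5/6 - 97/2) + 7684 = -148/3 + 7684 = 22904/3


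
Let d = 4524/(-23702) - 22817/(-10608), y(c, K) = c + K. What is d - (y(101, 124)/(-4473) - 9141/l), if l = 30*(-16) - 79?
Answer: -5504613475313/383809140624 ≈ -14.342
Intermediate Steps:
l = -559 (l = -480 - 79 = -559)
y(c, K) = K + c
d = 246408971/125715408 (d = 4524*(-1/23702) - 22817*(-1/10608) = -2262/11851 + 22817/10608 = 246408971/125715408 ≈ 1.9601)
d - (y(101, 124)/(-4473) - 9141/l) = 246408971/125715408 - ((124 + 101)/(-4473) - 9141/(-559)) = 246408971/125715408 - (225*(-1/4473) - 9141*(-1/559)) = 246408971/125715408 - (-25/497 + 9141/559) = 246408971/125715408 - 1*4529102/277823 = 246408971/125715408 - 4529102/277823 = -5504613475313/383809140624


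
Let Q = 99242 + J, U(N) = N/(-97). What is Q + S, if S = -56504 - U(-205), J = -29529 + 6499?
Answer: 1911471/97 ≈ 19706.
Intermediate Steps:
J = -23030
U(N) = -N/97 (U(N) = N*(-1/97) = -N/97)
Q = 76212 (Q = 99242 - 23030 = 76212)
S = -5481093/97 (S = -56504 - (-1)*(-205)/97 = -56504 - 1*205/97 = -56504 - 205/97 = -5481093/97 ≈ -56506.)
Q + S = 76212 - 5481093/97 = 1911471/97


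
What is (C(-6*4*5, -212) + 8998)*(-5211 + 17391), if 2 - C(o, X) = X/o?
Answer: 109598482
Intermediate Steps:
C(o, X) = 2 - X/o
(C(-6*4*5, -212) + 8998)*(-5211 + 17391) = ((2 - 1*(-212)/-6*4*5) + 8998)*(-5211 + 17391) = ((2 - 1*(-212)/(-24*5)) + 8998)*12180 = ((2 - 1*(-212)/(-120)) + 8998)*12180 = ((2 - 1*(-212)*(-1/120)) + 8998)*12180 = ((2 - 53/30) + 8998)*12180 = (7/30 + 8998)*12180 = (269947/30)*12180 = 109598482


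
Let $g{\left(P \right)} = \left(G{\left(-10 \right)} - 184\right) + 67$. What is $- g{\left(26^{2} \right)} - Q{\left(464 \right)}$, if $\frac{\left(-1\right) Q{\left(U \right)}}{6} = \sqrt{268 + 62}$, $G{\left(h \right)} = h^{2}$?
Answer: $17 + 6 \sqrt{330} \approx 126.0$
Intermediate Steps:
$g{\left(P \right)} = -17$ ($g{\left(P \right)} = \left(\left(-10\right)^{2} - 184\right) + 67 = \left(100 - 184\right) + 67 = -84 + 67 = -17$)
$Q{\left(U \right)} = - 6 \sqrt{330}$ ($Q{\left(U \right)} = - 6 \sqrt{268 + 62} = - 6 \sqrt{330}$)
$- g{\left(26^{2} \right)} - Q{\left(464 \right)} = \left(-1\right) \left(-17\right) - - 6 \sqrt{330} = 17 + 6 \sqrt{330}$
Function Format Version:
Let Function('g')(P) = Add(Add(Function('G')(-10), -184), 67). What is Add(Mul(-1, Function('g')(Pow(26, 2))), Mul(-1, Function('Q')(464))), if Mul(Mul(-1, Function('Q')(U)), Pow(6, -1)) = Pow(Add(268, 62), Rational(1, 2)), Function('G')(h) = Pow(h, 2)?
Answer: Add(17, Mul(6, Pow(330, Rational(1, 2)))) ≈ 126.00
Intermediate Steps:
Function('g')(P) = -17 (Function('g')(P) = Add(Add(Pow(-10, 2), -184), 67) = Add(Add(100, -184), 67) = Add(-84, 67) = -17)
Function('Q')(U) = Mul(-6, Pow(330, Rational(1, 2))) (Function('Q')(U) = Mul(-6, Pow(Add(268, 62), Rational(1, 2))) = Mul(-6, Pow(330, Rational(1, 2))))
Add(Mul(-1, Function('g')(Pow(26, 2))), Mul(-1, Function('Q')(464))) = Add(Mul(-1, -17), Mul(-1, Mul(-6, Pow(330, Rational(1, 2))))) = Add(17, Mul(6, Pow(330, Rational(1, 2))))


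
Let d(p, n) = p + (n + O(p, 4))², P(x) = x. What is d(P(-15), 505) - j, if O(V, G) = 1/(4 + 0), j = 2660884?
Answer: -38489943/16 ≈ -2.4056e+6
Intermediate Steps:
O(V, G) = ¼ (O(V, G) = 1/4 = ¼)
d(p, n) = p + (¼ + n)² (d(p, n) = p + (n + ¼)² = p + (¼ + n)²)
d(P(-15), 505) - j = (-15 + (1 + 4*505)²/16) - 1*2660884 = (-15 + (1 + 2020)²/16) - 2660884 = (-15 + (1/16)*2021²) - 2660884 = (-15 + (1/16)*4084441) - 2660884 = (-15 + 4084441/16) - 2660884 = 4084201/16 - 2660884 = -38489943/16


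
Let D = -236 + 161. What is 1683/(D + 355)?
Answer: 1683/280 ≈ 6.0107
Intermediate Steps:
D = -75
1683/(D + 355) = 1683/(-75 + 355) = 1683/280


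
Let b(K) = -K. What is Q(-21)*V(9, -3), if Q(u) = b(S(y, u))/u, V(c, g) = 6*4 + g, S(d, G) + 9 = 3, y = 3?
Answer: -6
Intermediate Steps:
S(d, G) = -6 (S(d, G) = -9 + 3 = -6)
V(c, g) = 24 + g
Q(u) = 6/u (Q(u) = (-1*(-6))/u = 6/u)
Q(-21)*V(9, -3) = (6/(-21))*(24 - 3) = (6*(-1/21))*21 = -2/7*21 = -6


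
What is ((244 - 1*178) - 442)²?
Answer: 141376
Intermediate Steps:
((244 - 1*178) - 442)² = ((244 - 178) - 442)² = (66 - 442)² = (-376)² = 141376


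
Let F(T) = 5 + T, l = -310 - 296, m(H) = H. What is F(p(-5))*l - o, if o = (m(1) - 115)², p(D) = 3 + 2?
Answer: -19056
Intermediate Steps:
p(D) = 5
l = -606
o = 12996 (o = (1 - 115)² = (-114)² = 12996)
F(p(-5))*l - o = (5 + 5)*(-606) - 1*12996 = 10*(-606) - 12996 = -6060 - 12996 = -19056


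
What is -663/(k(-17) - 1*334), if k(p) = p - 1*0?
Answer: 17/9 ≈ 1.8889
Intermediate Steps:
k(p) = p (k(p) = p + 0 = p)
-663/(k(-17) - 1*334) = -663/(-17 - 1*334) = -663/(-17 - 334) = -663/(-351) = -663*(-1/351) = 17/9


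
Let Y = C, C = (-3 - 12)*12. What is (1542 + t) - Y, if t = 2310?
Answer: 4032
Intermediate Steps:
C = -180 (C = -15*12 = -180)
Y = -180
(1542 + t) - Y = (1542 + 2310) - 1*(-180) = 3852 + 180 = 4032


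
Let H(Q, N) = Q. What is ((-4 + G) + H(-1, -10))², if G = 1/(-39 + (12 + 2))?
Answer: 15876/625 ≈ 25.402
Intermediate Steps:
G = -1/25 (G = 1/(-39 + 14) = 1/(-25) = -1/25 ≈ -0.040000)
((-4 + G) + H(-1, -10))² = ((-4 - 1/25) - 1)² = (-101/25 - 1)² = (-126/25)² = 15876/625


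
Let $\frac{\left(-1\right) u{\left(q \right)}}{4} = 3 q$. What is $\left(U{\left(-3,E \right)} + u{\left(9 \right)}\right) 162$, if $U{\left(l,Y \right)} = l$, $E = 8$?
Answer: $-17982$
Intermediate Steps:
$u{\left(q \right)} = - 12 q$ ($u{\left(q \right)} = - 4 \cdot 3 q = - 12 q$)
$\left(U{\left(-3,E \right)} + u{\left(9 \right)}\right) 162 = \left(-3 - 108\right) 162 = \left(-111\right) 162 = -17982$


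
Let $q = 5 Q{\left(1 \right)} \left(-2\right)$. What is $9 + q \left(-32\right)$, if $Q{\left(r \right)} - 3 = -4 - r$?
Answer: $-631$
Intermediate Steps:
$Q{\left(r \right)} = -1 - r$ ($Q{\left(r \right)} = 3 - \left(4 + r\right) = -1 - r$)
$q = 20$ ($q = 5 \left(-1 - 1\right) \left(-2\right) = 5 \left(-2\right) \left(-2\right) = \left(-10\right) \left(-2\right) = 20$)
$9 + q \left(-32\right) = 9 + 20 \left(-32\right) = 9 - 640 = -631$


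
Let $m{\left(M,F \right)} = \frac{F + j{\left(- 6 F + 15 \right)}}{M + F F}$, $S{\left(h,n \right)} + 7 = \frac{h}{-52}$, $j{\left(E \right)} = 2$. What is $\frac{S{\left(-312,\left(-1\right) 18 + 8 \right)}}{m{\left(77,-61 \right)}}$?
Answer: $\frac{3798}{59} \approx 64.373$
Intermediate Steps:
$S{\left(h,n \right)} = -7 - \frac{h}{52}$ ($S{\left(h,n \right)} = -7 + \frac{h}{-52} = -7 + h \left(- \frac{1}{52}\right) = -7 - \frac{h}{52}$)
$m{\left(M,F \right)} = \frac{2 + F}{M + F^{2}}$ ($m{\left(M,F \right)} = \frac{F + 2}{M + F F} = \frac{2 + F}{M + F^{2}}$)
$\frac{S{\left(-312,\left(-1\right) 18 + 8 \right)}}{m{\left(77,-61 \right)}} = \frac{-7 - -6}{\frac{1}{77 + \left(-61\right)^{2}} \left(2 - 61\right)} = \frac{-7 + 6}{\frac{1}{77 + 3721} \left(-59\right)} = - \frac{1}{\frac{1}{3798} \left(-59\right)} = - \frac{1}{- \frac{59}{3798}} = \left(-1\right) \left(- \frac{3798}{59}\right) = \frac{3798}{59}$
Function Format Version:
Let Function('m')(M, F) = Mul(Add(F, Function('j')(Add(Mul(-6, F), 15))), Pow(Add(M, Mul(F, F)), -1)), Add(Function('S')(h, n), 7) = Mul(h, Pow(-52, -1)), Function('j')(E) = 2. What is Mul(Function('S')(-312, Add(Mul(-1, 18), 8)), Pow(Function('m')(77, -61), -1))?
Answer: Rational(3798, 59) ≈ 64.373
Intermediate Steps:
Function('S')(h, n) = Add(-7, Mul(Rational(-1, 52), h)) (Function('S')(h, n) = Add(-7, Mul(h, Pow(-52, -1))) = Add(-7, Mul(h, Rational(-1, 52))) = Add(-7, Mul(Rational(-1, 52), h)))
Function('m')(M, F) = Mul(Pow(Add(M, Pow(F, 2)), -1), Add(2, F)) (Function('m')(M, F) = Mul(Add(F, 2), Pow(Add(M, Mul(F, F)), -1)) = Mul(Add(2, F), Pow(Add(M, Pow(F, 2)), -1)) = Mul(Pow(Add(M, Pow(F, 2)), -1), Add(2, F)))
Mul(Function('S')(-312, Add(Mul(-1, 18), 8)), Pow(Function('m')(77, -61), -1)) = Mul(Add(-7, Mul(Rational(-1, 52), -312)), Pow(Mul(Pow(Add(77, Pow(-61, 2)), -1), Add(2, -61)), -1)) = Mul(Add(-7, 6), Pow(Mul(Pow(Add(77, 3721), -1), -59), -1)) = Mul(-1, Pow(Mul(Pow(3798, -1), -59), -1)) = Mul(-1, Pow(Mul(Rational(1, 3798), -59), -1)) = Mul(-1, Pow(Rational(-59, 3798), -1)) = Mul(-1, Rational(-3798, 59)) = Rational(3798, 59)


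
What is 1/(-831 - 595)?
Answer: -1/1426 ≈ -0.00070126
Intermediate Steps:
1/(-831 - 595) = 1/(-1426) = -1/1426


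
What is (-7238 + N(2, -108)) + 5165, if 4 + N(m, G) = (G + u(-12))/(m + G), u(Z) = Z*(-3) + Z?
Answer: -110039/53 ≈ -2076.2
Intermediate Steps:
u(Z) = -2*Z (u(Z) = -3*Z + Z = -2*Z)
N(m, G) = -4 + (24 + G)/(G + m) (N(m, G) = -4 + (G - 2*(-12))/(m + G) = -4 + (G + 24)/(G + m) = -4 + (24 + G)/(G + m))
(-7238 + N(2, -108)) + 5165 = (-7238 + (24 - 4*2 - 3*(-108))/(-108 + 2)) + 5165 = (-7238 + (24 - 8 + 324)/(-106)) + 5165 = (-7238 - 1/106*340) + 5165 = (-7238 - 170/53) + 5165 = -383784/53 + 5165 = -110039/53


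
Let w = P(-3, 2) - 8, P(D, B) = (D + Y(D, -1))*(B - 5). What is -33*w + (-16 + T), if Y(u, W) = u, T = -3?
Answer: -349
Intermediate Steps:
P(D, B) = 2*D*(-5 + B) (P(D, B) = (D + D)*(B - 5) = (2*D)*(-5 + B) = 2*D*(-5 + B))
w = 10 (w = 2*(-3)*(-5 + 2) - 8 = 2*(-3)*(-3) - 8 = 18 - 8 = 10)
-33*w + (-16 + T) = -33*10 + (-16 - 3) = -330 - 19 = -349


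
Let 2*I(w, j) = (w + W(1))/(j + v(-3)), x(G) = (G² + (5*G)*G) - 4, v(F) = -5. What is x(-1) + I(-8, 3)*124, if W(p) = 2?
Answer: 188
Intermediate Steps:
x(G) = -4 + 6*G² (x(G) = (G² + 5*G²) - 4 = 6*G² - 4 = -4 + 6*G²)
I(w, j) = (2 + w)/(2*(-5 + j)) (I(w, j) = ((w + 2)/(j - 5))/2 = ((2 + w)/(-5 + j))/2 = (2 + w)/(2*(-5 + j)))
x(-1) + I(-8, 3)*124 = (-4 + 6*(-1)²) + ((2 - 8)/(2*(-5 + 3)))*124 = (-4 + 6*1) + ((½)*(-6)/(-2))*124 = (-4 + 6) + ((½)*(-½)*(-6))*124 = 2 + (3/2)*124 = 2 + 186 = 188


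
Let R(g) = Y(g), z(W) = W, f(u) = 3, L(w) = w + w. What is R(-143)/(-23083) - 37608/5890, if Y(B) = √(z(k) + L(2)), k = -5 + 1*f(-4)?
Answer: -18804/2945 - √2/23083 ≈ -6.3851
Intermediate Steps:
L(w) = 2*w
k = -2 (k = -5 + 1*3 = -5 + 3 = -2)
Y(B) = √2 (Y(B) = √(-2 + 2*2) = √(-2 + 4) = √2)
R(g) = √2
R(-143)/(-23083) - 37608/5890 = √2/(-23083) - 37608/5890 = √2*(-1/23083) - 37608*1/5890 = -√2/23083 - 18804/2945 = -18804/2945 - √2/23083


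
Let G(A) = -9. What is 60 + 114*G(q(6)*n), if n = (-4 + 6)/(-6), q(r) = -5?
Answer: -966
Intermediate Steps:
n = -⅓ (n = 2*(-⅙) = -⅓ ≈ -0.33333)
60 + 114*G(q(6)*n) = 60 + 114*(-9) = 60 - 1026 = -966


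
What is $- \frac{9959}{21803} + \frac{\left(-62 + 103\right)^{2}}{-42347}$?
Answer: $- \frac{458384616}{923291641} \approx -0.49647$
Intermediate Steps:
$- \frac{9959}{21803} + \frac{\left(-62 + 103\right)^{2}}{-42347} = \left(-9959\right) \frac{1}{21803} + 41^{2} \left(- \frac{1}{42347}\right) = - \frac{9959}{21803} + 1681 \left(- \frac{1}{42347}\right) = - \frac{9959}{21803} - \frac{1681}{42347} = - \frac{458384616}{923291641}$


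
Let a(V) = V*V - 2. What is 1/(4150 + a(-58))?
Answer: 1/7512 ≈ 0.00013312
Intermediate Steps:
a(V) = -2 + V² (a(V) = V² - 2 = -2 + V²)
1/(4150 + a(-58)) = 1/(4150 + (-2 + (-58)²)) = 1/(4150 + (-2 + 3364)) = 1/(4150 + 3362) = 1/7512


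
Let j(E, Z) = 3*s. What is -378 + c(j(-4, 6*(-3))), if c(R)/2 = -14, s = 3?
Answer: -406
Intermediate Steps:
j(E, Z) = 9 (j(E, Z) = 3*3 = 9)
c(R) = -28 (c(R) = 2*(-14) = -28)
-378 + c(j(-4, 6*(-3))) = -378 - 28 = -406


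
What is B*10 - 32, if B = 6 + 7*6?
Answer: 448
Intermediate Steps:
B = 48 (B = 6 + 42 = 48)
B*10 - 32 = 48*10 - 32 = 480 - 32 = 448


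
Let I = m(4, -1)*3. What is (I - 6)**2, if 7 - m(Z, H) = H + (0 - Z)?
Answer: 900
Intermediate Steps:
m(Z, H) = 7 + Z - H (m(Z, H) = 7 - (H + (0 - Z)) = 7 - (H - Z) = 7 + (Z - H) = 7 + Z - H)
I = 36 (I = (7 + 4 - 1*(-1))*3 = (7 + 4 + 1)*3 = 12*3 = 36)
(I - 6)**2 = (36 - 6)**2 = 30**2 = 900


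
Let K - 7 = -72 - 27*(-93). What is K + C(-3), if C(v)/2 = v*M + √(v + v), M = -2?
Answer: 2458 + 2*I*√6 ≈ 2458.0 + 4.899*I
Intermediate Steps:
K = 2446 (K = 7 + (-72 - 27*(-93)) = 7 + (-72 + 2511) = 7 + 2439 = 2446)
C(v) = -4*v + 2*√2*√v (C(v) = 2*(v*(-2) + √(v + v)) = 2*(-2*v + √(2*v)) = 2*(-2*v + √2*√v) = -4*v + 2*√2*√v)
K + C(-3) = 2446 + (-4*(-3) + 2*√2*√(-3)) = 2446 + (12 + 2*√2*(I*√3)) = 2446 + (12 + 2*I*√6) = 2458 + 2*I*√6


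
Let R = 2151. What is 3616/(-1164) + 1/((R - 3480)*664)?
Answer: -88637835/28532744 ≈ -3.1065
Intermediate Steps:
3616/(-1164) + 1/((R - 3480)*664) = 3616/(-1164) + 1/((2151 - 3480)*664) = 3616*(-1/1164) + (1/664)/(-1329) = -904/291 - 1/1329*1/664 = -904/291 - 1/882456 = -88637835/28532744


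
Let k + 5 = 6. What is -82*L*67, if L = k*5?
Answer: -27470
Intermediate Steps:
k = 1 (k = -5 + 6 = 1)
L = 5 (L = 1*5 = 5)
-82*L*67 = -82*5*67 = -410*67 = -27470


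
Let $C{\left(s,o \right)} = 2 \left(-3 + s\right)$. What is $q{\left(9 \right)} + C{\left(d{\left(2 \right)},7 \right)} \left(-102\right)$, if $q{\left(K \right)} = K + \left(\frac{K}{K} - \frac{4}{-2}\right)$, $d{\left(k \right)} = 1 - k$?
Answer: $828$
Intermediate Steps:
$C{\left(s,o \right)} = -6 + 2 s$
$q{\left(K \right)} = 3 + K$ ($q{\left(K \right)} = K + \left(1 - -2\right) = K + \left(1 + 2\right) = K + 3 = 3 + K$)
$q{\left(9 \right)} + C{\left(d{\left(2 \right)},7 \right)} \left(-102\right) = \left(3 + 9\right) + \left(-6 + 2 \left(1 - 2\right)\right) \left(-102\right) = 12 + \left(-6 + 2 \left(1 - 2\right)\right) \left(-102\right) = 12 + \left(-6 + 2 \left(-1\right)\right) \left(-102\right) = 12 + \left(-6 - 2\right) \left(-102\right) = 12 - -816 = 12 + 816 = 828$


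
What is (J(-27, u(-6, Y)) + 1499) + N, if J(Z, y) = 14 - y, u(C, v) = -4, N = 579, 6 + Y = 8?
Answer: 2096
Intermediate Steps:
Y = 2 (Y = -6 + 8 = 2)
(J(-27, u(-6, Y)) + 1499) + N = ((14 - 1*(-4)) + 1499) + 579 = ((14 + 4) + 1499) + 579 = (18 + 1499) + 579 = 1517 + 579 = 2096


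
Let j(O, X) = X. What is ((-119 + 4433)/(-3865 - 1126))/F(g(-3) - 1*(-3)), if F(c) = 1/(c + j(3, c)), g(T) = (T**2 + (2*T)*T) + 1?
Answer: -8628/161 ≈ -53.590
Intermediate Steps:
g(T) = 1 + 3*T**2 (g(T) = (T**2 + 2*T**2) + 1 = 3*T**2 + 1 = 1 + 3*T**2)
F(c) = 1/(2*c) (F(c) = 1/(c + c) = 1/(2*c))
((-119 + 4433)/(-3865 - 1126))/F(g(-3) - 1*(-3)) = ((-119 + 4433)/(-3865 - 1126))/((1/(2*((1 + 3*(-3)**2) - 1*(-3))))) = (4314/(-4991))/((1/(2*((1 + 3*9) + 3)))) = (4314*(-1/4991))/((1/(2*((1 + 27) + 3)))) = -4314/(4991*(1/(2*(28 + 3)))) = -4314/(4991*((1/2)/31)) = -4314/(4991*((1/2)*(1/31))) = -4314/(4991*1/62) = -4314/4991*62 = -8628/161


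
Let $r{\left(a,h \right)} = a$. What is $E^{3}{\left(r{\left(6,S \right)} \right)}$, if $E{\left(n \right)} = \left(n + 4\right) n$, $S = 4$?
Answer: $216000$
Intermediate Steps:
$E{\left(n \right)} = n \left(4 + n\right)$ ($E{\left(n \right)} = \left(4 + n\right) n = n \left(4 + n\right)$)
$E^{3}{\left(r{\left(6,S \right)} \right)} = \left(6 \left(4 + 6\right)\right)^{3} = \left(6 \cdot 10\right)^{3} = 60^{3} = 216000$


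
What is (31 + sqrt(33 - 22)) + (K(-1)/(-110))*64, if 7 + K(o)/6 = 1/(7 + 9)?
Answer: 3037/55 + sqrt(11) ≈ 58.535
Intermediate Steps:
K(o) = -333/8 (K(o) = -42 + 6/(7 + 9) = -42 + 6/16 = -42 + 6*(1/16) = -42 + 3/8 = -333/8)
(31 + sqrt(33 - 22)) + (K(-1)/(-110))*64 = (31 + sqrt(33 - 22)) - 333/8/(-110)*64 = (31 + sqrt(11)) - 333/8*(-1/110)*64 = (31 + sqrt(11)) + (333/880)*64 = (31 + sqrt(11)) + 1332/55 = 3037/55 + sqrt(11)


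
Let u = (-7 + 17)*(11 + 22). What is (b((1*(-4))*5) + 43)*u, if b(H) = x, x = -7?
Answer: 11880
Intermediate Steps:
b(H) = -7
u = 330 (u = 10*33 = 330)
(b((1*(-4))*5) + 43)*u = (-7 + 43)*330 = 36*330 = 11880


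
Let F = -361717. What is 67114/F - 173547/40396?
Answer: -65486037343/14611919932 ≈ -4.4817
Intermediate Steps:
67114/F - 173547/40396 = 67114/(-361717) - 173547/40396 = 67114*(-1/361717) - 173547*1/40396 = -67114/361717 - 173547/40396 = -65486037343/14611919932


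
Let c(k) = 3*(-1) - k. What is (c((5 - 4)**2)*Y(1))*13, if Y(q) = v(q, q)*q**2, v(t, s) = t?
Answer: -52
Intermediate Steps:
Y(q) = q**3 (Y(q) = q*q**2 = q**3)
c(k) = -3 - k
(c((5 - 4)**2)*Y(1))*13 = ((-3 - (5 - 4)**2)*1**3)*13 = ((-3 - 1*1**2)*1)*13 = ((-3 - 1*1)*1)*13 = ((-3 - 1)*1)*13 = -4*1*13 = -4*13 = -52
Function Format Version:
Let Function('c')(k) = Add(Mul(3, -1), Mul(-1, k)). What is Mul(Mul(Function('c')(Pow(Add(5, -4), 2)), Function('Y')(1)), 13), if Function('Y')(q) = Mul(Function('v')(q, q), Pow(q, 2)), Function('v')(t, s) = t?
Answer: -52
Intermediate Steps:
Function('Y')(q) = Pow(q, 3) (Function('Y')(q) = Mul(q, Pow(q, 2)) = Pow(q, 3))
Function('c')(k) = Add(-3, Mul(-1, k))
Mul(Mul(Function('c')(Pow(Add(5, -4), 2)), Function('Y')(1)), 13) = Mul(Mul(Add(-3, Mul(-1, Pow(Add(5, -4), 2))), Pow(1, 3)), 13) = Mul(Mul(Add(-3, Mul(-1, Pow(1, 2))), 1), 13) = Mul(Mul(Add(-3, Mul(-1, 1)), 1), 13) = Mul(Mul(Add(-3, -1), 1), 13) = Mul(Mul(-4, 1), 13) = Mul(-4, 13) = -52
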